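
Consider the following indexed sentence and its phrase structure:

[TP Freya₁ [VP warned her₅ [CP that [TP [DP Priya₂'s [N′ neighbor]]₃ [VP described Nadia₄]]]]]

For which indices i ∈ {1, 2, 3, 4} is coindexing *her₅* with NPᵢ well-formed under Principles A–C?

*her* is a pronoun, so Principle B applies: it must be free in its binding domain.
Binding domain of *her₅*: the matrix TP, whose subject is Freya₁.
*Freya₁* c-commands the pronoun within its binding domain → coindexation would violate Principle B.
*Priya₂*: the pronoun c-commands this R-expression → coindexation would violate Principle C on *Priya₂*.
*[Priya₂'s neighbor]₃*: the pronoun c-commands this R-expression → coindexation would violate Principle C on *[Priya₂'s neighbor]₃*.
*Nadia₄*: the pronoun c-commands this R-expression → coindexation would violate Principle C on *Nadia₄*.

none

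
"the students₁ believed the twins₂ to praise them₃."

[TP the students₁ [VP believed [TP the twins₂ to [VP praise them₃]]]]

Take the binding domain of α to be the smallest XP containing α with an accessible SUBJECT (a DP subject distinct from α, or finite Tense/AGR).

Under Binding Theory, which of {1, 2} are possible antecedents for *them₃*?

*them* is a pronoun, so Principle B applies: it must be free in its binding domain.
Binding domain of *them₃*: the embedded TP, whose subject is the twins₂.
*the students₁* c-commands the pronoun but from outside its binding domain, and is not c-commanded by it → coindexation permitted.
*the twins₂* c-commands the pronoun within its binding domain → coindexation would violate Principle B.

{1}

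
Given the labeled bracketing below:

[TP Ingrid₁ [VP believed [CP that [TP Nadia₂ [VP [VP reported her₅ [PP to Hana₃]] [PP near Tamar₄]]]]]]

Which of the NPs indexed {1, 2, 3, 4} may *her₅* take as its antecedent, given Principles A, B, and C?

*her* is a pronoun, so Principle B applies: it must be free in its binding domain.
Binding domain of *her₅*: the embedded TP, whose subject is Nadia₂.
*Ingrid₁* c-commands the pronoun but from outside its binding domain, and is not c-commanded by it → coindexation permitted.
*Nadia₂* c-commands the pronoun within its binding domain → coindexation would violate Principle B.
*Hana₃*: the pronoun c-commands this R-expression → coindexation would violate Principle C on *Hana₃*.
*Tamar₄* and the pronoun do not c-command one another → neither Principle B nor Principle C is at stake; coindexation permitted.

{1, 4}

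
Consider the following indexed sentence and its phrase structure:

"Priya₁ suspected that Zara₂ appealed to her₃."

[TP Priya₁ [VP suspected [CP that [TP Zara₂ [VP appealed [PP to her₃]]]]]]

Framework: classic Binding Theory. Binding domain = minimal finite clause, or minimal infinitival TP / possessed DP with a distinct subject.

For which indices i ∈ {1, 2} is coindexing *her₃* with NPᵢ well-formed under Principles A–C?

{1}

*her* is a pronoun, so Principle B applies: it must be free in its binding domain.
Binding domain of *her₃*: the embedded TP, whose subject is Zara₂.
*Priya₁* c-commands the pronoun but from outside its binding domain, and is not c-commanded by it → coindexation permitted.
*Zara₂* c-commands the pronoun within its binding domain → coindexation would violate Principle B.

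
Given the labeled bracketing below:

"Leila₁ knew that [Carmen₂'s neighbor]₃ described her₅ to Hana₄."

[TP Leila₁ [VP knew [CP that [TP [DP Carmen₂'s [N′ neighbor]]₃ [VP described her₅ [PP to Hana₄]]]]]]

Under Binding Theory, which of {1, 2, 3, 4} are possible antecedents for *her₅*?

{1, 2}

*her* is a pronoun, so Principle B applies: it must be free in its binding domain.
Binding domain of *her₅*: the embedded TP, whose subject is [Carmen₂'s neighbor]₃.
*Leila₁* c-commands the pronoun but from outside its binding domain, and is not c-commanded by it → coindexation permitted.
*Carmen₂* and the pronoun do not c-command one another → neither Principle B nor Principle C is at stake; coindexation permitted.
*[Carmen₂'s neighbor]₃* c-commands the pronoun within its binding domain → coindexation would violate Principle B.
*Hana₄*: the pronoun c-commands this R-expression → coindexation would violate Principle C on *Hana₄*.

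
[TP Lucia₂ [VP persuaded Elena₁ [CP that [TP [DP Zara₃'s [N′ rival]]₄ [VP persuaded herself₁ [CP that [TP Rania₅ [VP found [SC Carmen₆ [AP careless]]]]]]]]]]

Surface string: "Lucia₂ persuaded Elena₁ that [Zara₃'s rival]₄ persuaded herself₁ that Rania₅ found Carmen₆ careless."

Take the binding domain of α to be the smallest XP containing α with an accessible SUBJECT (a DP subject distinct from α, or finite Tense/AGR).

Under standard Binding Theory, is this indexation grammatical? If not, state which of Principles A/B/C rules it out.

Principle A

The two coindexed NPs are *Elena₁* and *herself₁*.
*herself₁* is an anaphor. Principle A requires it to be bound within its binding domain — the embedded TP, whose subject is [Zara₃'s rival]₄.
Within that domain it is c-commanded by *[Zara₃'s rival]₄*, which does not share its index.
*Elena₁* does c-command the anaphor, but from outside its binding domain.
The anaphor is unbound in its domain → Principle A violation.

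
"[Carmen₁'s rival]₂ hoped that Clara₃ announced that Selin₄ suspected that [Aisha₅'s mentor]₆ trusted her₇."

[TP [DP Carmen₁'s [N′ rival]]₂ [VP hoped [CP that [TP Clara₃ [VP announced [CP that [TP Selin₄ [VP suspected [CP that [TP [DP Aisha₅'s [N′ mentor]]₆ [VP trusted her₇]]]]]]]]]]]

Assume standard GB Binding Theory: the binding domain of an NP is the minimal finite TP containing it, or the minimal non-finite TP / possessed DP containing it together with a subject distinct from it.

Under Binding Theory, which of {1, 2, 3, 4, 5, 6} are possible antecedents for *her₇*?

{1, 2, 3, 4, 5}

*her* is a pronoun, so Principle B applies: it must be free in its binding domain.
Binding domain of *her₇*: the embedded TP, whose subject is [Aisha₅'s mentor]₆.
*Carmen₁* and the pronoun do not c-command one another → neither Principle B nor Principle C is at stake; coindexation permitted.
*[Carmen₁'s rival]₂* c-commands the pronoun but from outside its binding domain, and is not c-commanded by it → coindexation permitted.
*Clara₃* c-commands the pronoun but from outside its binding domain, and is not c-commanded by it → coindexation permitted.
*Selin₄* c-commands the pronoun but from outside its binding domain, and is not c-commanded by it → coindexation permitted.
*Aisha₅* and the pronoun do not c-command one another → neither Principle B nor Principle C is at stake; coindexation permitted.
*[Aisha₅'s mentor]₆* c-commands the pronoun within its binding domain → coindexation would violate Principle B.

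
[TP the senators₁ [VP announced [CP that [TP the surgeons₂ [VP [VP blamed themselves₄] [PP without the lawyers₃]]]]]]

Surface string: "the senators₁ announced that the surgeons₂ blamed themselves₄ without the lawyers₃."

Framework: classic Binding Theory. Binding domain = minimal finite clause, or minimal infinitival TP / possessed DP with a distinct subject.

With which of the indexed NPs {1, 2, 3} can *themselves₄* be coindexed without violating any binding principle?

*themselves* is an anaphor, so Principle A applies: it must be bound in its binding domain.
Binding domain of *themselves₄*: the embedded TP, whose subject is the surgeons₂.
*the senators₁* c-commands the anaphor but is outside its binding domain → cannot satisfy Principle A.
*the surgeons₂* c-commands the anaphor within its binding domain → licit binder.
*the lawyers₃* does not c-command the anaphor → cannot bind it.

{2}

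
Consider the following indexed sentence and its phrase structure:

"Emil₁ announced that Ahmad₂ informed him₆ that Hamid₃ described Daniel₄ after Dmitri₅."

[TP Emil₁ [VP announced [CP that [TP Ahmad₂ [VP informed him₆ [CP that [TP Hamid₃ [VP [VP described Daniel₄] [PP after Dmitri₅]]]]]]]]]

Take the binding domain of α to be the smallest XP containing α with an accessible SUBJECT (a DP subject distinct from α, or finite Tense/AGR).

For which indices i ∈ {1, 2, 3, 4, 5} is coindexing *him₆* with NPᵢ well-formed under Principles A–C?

*him* is a pronoun, so Principle B applies: it must be free in its binding domain.
Binding domain of *him₆*: the embedded TP, whose subject is Ahmad₂.
*Emil₁* c-commands the pronoun but from outside its binding domain, and is not c-commanded by it → coindexation permitted.
*Ahmad₂* c-commands the pronoun within its binding domain → coindexation would violate Principle B.
*Hamid₃*: the pronoun c-commands this R-expression → coindexation would violate Principle C on *Hamid₃*.
*Daniel₄*: the pronoun c-commands this R-expression → coindexation would violate Principle C on *Daniel₄*.
*Dmitri₅*: the pronoun c-commands this R-expression → coindexation would violate Principle C on *Dmitri₅*.

{1}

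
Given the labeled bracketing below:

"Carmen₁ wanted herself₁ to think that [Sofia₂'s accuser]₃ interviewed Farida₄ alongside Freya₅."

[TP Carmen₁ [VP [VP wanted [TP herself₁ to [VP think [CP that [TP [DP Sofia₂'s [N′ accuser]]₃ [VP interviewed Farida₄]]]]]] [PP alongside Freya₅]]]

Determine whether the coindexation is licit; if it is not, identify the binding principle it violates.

grammatical

The two coindexed NPs are *Carmen₁* and *herself₁*.
*herself₁* is an anaphor; its binding domain is the matrix TP, whose subject is Carmen₁. *Carmen₁* c-commands it within that domain and shares its index, so Principle A is satisfied.
*Carmen₁* is an R-expression; *herself₁* does not c-command it, and no other NP shares its index, so Principle C is satisfied.
All principles are respected.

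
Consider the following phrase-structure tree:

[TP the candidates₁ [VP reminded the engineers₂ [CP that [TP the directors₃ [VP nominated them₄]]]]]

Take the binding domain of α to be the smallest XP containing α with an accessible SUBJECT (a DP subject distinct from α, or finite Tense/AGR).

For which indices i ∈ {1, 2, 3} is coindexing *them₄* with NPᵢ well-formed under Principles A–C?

{1, 2}

*them* is a pronoun, so Principle B applies: it must be free in its binding domain.
Binding domain of *them₄*: the embedded TP, whose subject is the directors₃.
*the candidates₁* c-commands the pronoun but from outside its binding domain, and is not c-commanded by it → coindexation permitted.
*the engineers₂* c-commands the pronoun but from outside its binding domain, and is not c-commanded by it → coindexation permitted.
*the directors₃* c-commands the pronoun within its binding domain → coindexation would violate Principle B.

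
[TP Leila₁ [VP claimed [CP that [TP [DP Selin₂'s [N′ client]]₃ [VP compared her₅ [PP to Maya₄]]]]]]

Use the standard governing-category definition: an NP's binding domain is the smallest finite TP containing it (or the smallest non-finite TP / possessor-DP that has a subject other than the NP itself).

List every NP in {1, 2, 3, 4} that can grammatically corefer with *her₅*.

*her* is a pronoun, so Principle B applies: it must be free in its binding domain.
Binding domain of *her₅*: the embedded TP, whose subject is [Selin₂'s client]₃.
*Leila₁* c-commands the pronoun but from outside its binding domain, and is not c-commanded by it → coindexation permitted.
*Selin₂* and the pronoun do not c-command one another → neither Principle B nor Principle C is at stake; coindexation permitted.
*[Selin₂'s client]₃* c-commands the pronoun within its binding domain → coindexation would violate Principle B.
*Maya₄*: the pronoun c-commands this R-expression → coindexation would violate Principle C on *Maya₄*.

{1, 2}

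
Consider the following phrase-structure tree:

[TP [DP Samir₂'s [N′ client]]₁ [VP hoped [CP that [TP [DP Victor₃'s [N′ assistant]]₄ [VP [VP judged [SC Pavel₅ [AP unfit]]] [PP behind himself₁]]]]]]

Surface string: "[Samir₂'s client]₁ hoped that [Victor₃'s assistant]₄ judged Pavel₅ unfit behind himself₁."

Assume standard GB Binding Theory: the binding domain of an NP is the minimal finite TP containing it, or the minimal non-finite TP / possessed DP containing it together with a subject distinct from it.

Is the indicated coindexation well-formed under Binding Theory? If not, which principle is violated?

Principle A

The two coindexed NPs are *[Samir₂'s client]₁* and *himself₁*.
*himself₁* is an anaphor. Principle A requires it to be bound within its binding domain — the embedded TP, whose subject is [Victor₃'s assistant]₄.
Within that domain it is c-commanded by *[Victor₃'s assistant]₄*, which does not share its index.
*[Samir₂'s client]₁* does c-command the anaphor, but from outside its binding domain.
The anaphor is unbound in its domain → Principle A violation.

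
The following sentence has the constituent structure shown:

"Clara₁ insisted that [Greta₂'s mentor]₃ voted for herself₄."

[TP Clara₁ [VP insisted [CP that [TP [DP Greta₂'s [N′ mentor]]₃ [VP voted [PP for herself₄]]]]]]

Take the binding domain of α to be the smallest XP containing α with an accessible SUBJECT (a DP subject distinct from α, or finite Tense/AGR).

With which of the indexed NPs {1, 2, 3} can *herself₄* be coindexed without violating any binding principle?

{3}

*herself* is an anaphor, so Principle A applies: it must be bound in its binding domain.
Binding domain of *herself₄*: the embedded TP, whose subject is [Greta₂'s mentor]₃.
*Clara₁* c-commands the anaphor but is outside its binding domain → cannot satisfy Principle A.
*Greta₂* does not c-command the anaphor → cannot bind it.
*[Greta₂'s mentor]₃* c-commands the anaphor within its binding domain → licit binder.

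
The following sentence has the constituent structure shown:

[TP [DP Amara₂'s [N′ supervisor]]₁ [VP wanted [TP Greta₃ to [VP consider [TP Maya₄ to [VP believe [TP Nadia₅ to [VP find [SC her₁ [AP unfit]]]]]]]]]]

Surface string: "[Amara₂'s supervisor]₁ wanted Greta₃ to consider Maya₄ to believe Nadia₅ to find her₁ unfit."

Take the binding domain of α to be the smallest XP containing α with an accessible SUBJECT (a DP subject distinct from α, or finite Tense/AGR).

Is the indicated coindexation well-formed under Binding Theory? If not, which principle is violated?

The two coindexed NPs are *[Amara₂'s supervisor]₁* and *her₁*.
*her₁* is a pronoun; its binding domain is the embedded TP, whose subject is Nadia₅. Within that domain it is c-commanded only by *Nadia₅*, which carries a different index — the pronoun is free locally, so Principle B holds.
*[Amara₂'s supervisor]₁* is an R-expression; *her₁* does not c-command it, and no other NP shares its index, so Principle C is satisfied.
All principles are respected.

grammatical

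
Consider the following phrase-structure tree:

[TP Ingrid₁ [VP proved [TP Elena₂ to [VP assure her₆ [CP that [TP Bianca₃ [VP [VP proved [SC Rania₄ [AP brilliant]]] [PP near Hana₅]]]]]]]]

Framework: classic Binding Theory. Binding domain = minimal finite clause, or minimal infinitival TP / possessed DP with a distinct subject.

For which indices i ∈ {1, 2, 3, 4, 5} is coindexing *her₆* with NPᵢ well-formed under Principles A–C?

*her* is a pronoun, so Principle B applies: it must be free in its binding domain.
Binding domain of *her₆*: the embedded TP, whose subject is Elena₂.
*Ingrid₁* c-commands the pronoun but from outside its binding domain, and is not c-commanded by it → coindexation permitted.
*Elena₂* c-commands the pronoun within its binding domain → coindexation would violate Principle B.
*Bianca₃*: the pronoun c-commands this R-expression → coindexation would violate Principle C on *Bianca₃*.
*Rania₄*: the pronoun c-commands this R-expression → coindexation would violate Principle C on *Rania₄*.
*Hana₅*: the pronoun c-commands this R-expression → coindexation would violate Principle C on *Hana₅*.

{1}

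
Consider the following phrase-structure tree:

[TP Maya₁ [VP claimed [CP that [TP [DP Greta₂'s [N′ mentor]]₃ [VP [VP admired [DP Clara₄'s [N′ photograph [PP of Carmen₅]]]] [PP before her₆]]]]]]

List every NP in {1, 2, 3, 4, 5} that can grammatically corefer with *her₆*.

*her* is a pronoun, so Principle B applies: it must be free in its binding domain.
Binding domain of *her₆*: the embedded TP, whose subject is [Greta₂'s mentor]₃.
*Maya₁* c-commands the pronoun but from outside its binding domain, and is not c-commanded by it → coindexation permitted.
*Greta₂* and the pronoun do not c-command one another → neither Principle B nor Principle C is at stake; coindexation permitted.
*[Greta₂'s mentor]₃* c-commands the pronoun within its binding domain → coindexation would violate Principle B.
*Clara₄* and the pronoun do not c-command one another → neither Principle B nor Principle C is at stake; coindexation permitted.
*Carmen₅* and the pronoun do not c-command one another → neither Principle B nor Principle C is at stake; coindexation permitted.

{1, 2, 4, 5}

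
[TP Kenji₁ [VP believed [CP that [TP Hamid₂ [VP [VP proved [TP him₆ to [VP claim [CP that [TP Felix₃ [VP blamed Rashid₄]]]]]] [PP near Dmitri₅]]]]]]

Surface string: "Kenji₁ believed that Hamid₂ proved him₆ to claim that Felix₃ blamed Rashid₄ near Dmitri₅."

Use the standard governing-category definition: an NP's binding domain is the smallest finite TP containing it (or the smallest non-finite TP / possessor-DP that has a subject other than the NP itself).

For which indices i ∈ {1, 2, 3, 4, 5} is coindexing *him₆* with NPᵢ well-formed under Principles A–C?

{1, 5}

*him* is a pronoun, so Principle B applies: it must be free in its binding domain.
Binding domain of *him₆*: the embedded TP, whose subject is Hamid₂.
*Kenji₁* c-commands the pronoun but from outside its binding domain, and is not c-commanded by it → coindexation permitted.
*Hamid₂* c-commands the pronoun within its binding domain → coindexation would violate Principle B.
*Felix₃*: the pronoun c-commands this R-expression → coindexation would violate Principle C on *Felix₃*.
*Rashid₄*: the pronoun c-commands this R-expression → coindexation would violate Principle C on *Rashid₄*.
*Dmitri₅* and the pronoun do not c-command one another → neither Principle B nor Principle C is at stake; coindexation permitted.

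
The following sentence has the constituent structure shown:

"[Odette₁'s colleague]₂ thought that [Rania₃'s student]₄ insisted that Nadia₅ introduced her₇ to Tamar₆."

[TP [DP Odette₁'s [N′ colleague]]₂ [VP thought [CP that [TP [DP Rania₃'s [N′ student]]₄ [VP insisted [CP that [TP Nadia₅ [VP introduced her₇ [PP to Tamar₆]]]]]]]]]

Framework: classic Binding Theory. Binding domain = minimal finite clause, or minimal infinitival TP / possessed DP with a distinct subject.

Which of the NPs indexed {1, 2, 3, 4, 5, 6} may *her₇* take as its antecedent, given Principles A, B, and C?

*her* is a pronoun, so Principle B applies: it must be free in its binding domain.
Binding domain of *her₇*: the embedded TP, whose subject is Nadia₅.
*Odette₁* and the pronoun do not c-command one another → neither Principle B nor Principle C is at stake; coindexation permitted.
*[Odette₁'s colleague]₂* c-commands the pronoun but from outside its binding domain, and is not c-commanded by it → coindexation permitted.
*Rania₃* and the pronoun do not c-command one another → neither Principle B nor Principle C is at stake; coindexation permitted.
*[Rania₃'s student]₄* c-commands the pronoun but from outside its binding domain, and is not c-commanded by it → coindexation permitted.
*Nadia₅* c-commands the pronoun within its binding domain → coindexation would violate Principle B.
*Tamar₆*: the pronoun c-commands this R-expression → coindexation would violate Principle C on *Tamar₆*.

{1, 2, 3, 4}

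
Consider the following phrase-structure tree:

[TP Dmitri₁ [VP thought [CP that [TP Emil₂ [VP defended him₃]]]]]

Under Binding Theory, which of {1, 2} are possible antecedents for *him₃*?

*him* is a pronoun, so Principle B applies: it must be free in its binding domain.
Binding domain of *him₃*: the embedded TP, whose subject is Emil₂.
*Dmitri₁* c-commands the pronoun but from outside its binding domain, and is not c-commanded by it → coindexation permitted.
*Emil₂* c-commands the pronoun within its binding domain → coindexation would violate Principle B.

{1}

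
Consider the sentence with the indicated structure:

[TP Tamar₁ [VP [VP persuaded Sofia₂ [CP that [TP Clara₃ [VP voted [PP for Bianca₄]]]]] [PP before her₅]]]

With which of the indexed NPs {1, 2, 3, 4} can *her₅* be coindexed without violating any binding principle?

{2, 3, 4}

*her* is a pronoun, so Principle B applies: it must be free in its binding domain.
Binding domain of *her₅*: the matrix TP, whose subject is Tamar₁.
*Tamar₁* c-commands the pronoun within its binding domain → coindexation would violate Principle B.
*Sofia₂* and the pronoun do not c-command one another → neither Principle B nor Principle C is at stake; coindexation permitted.
*Clara₃* and the pronoun do not c-command one another → neither Principle B nor Principle C is at stake; coindexation permitted.
*Bianca₄* and the pronoun do not c-command one another → neither Principle B nor Principle C is at stake; coindexation permitted.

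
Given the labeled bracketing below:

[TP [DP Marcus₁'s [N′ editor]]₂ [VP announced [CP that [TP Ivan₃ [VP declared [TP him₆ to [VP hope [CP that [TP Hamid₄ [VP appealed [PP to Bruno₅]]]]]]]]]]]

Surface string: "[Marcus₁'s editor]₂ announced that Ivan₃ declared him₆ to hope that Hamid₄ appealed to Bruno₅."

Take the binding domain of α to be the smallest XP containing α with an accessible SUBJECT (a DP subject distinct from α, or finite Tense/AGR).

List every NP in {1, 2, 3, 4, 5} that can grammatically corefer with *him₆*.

{1, 2}

*him* is a pronoun, so Principle B applies: it must be free in its binding domain.
Binding domain of *him₆*: the embedded TP, whose subject is Ivan₃.
*Marcus₁* and the pronoun do not c-command one another → neither Principle B nor Principle C is at stake; coindexation permitted.
*[Marcus₁'s editor]₂* c-commands the pronoun but from outside its binding domain, and is not c-commanded by it → coindexation permitted.
*Ivan₃* c-commands the pronoun within its binding domain → coindexation would violate Principle B.
*Hamid₄*: the pronoun c-commands this R-expression → coindexation would violate Principle C on *Hamid₄*.
*Bruno₅*: the pronoun c-commands this R-expression → coindexation would violate Principle C on *Bruno₅*.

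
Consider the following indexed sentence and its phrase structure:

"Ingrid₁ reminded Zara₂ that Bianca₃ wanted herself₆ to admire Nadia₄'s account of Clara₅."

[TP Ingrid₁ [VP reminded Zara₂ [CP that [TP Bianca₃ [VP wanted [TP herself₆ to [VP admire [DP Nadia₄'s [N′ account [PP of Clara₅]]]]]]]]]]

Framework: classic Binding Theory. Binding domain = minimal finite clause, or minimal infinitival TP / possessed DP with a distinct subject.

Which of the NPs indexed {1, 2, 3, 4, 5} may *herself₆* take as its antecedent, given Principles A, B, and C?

{3}

*herself* is an anaphor, so Principle A applies: it must be bound in its binding domain.
Binding domain of *herself₆*: the embedded TP, whose subject is Bianca₃.
*Ingrid₁* c-commands the anaphor but is outside its binding domain → cannot satisfy Principle A.
*Zara₂* c-commands the anaphor but is outside its binding domain → cannot satisfy Principle A.
*Bianca₃* c-commands the anaphor within its binding domain → licit binder.
*Nadia₄* does not c-command the anaphor → cannot bind it.
*Clara₅* does not c-command the anaphor → cannot bind it.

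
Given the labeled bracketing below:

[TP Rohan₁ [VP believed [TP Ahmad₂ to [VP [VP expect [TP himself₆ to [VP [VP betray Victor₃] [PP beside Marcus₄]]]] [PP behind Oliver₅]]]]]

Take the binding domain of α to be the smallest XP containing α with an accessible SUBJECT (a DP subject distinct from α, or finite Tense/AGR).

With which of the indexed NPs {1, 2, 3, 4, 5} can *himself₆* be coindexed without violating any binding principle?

{2}

*himself* is an anaphor, so Principle A applies: it must be bound in its binding domain.
Binding domain of *himself₆*: the embedded TP, whose subject is Ahmad₂.
*Rohan₁* c-commands the anaphor but is outside its binding domain → cannot satisfy Principle A.
*Ahmad₂* c-commands the anaphor within its binding domain → licit binder.
*Victor₃* does not c-command the anaphor → cannot bind it.
*Marcus₄* does not c-command the anaphor → cannot bind it.
*Oliver₅* does not c-command the anaphor → cannot bind it.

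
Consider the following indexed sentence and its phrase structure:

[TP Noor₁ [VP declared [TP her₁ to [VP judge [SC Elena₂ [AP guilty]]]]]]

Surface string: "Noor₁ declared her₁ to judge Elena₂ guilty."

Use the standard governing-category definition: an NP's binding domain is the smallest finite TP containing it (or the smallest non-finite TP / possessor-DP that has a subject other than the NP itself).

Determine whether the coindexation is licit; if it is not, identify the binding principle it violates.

The two coindexed NPs are *Noor₁* and *her₁*.
*her₁* is a pronoun. Its binding domain is the matrix TP, whose subject is Noor₁.
*Noor₁* c-commands it within that domain and carries the same index.
The pronoun is locally bound → Principle B violation.

Principle B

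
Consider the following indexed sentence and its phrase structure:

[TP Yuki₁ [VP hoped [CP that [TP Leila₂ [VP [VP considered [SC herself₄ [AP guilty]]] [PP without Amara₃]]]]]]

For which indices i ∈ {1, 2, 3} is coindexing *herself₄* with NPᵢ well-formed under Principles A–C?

*herself* is an anaphor, so Principle A applies: it must be bound in its binding domain.
Binding domain of *herself₄*: the embedded TP, whose subject is Leila₂.
*Yuki₁* c-commands the anaphor but is outside its binding domain → cannot satisfy Principle A.
*Leila₂* c-commands the anaphor within its binding domain → licit binder.
*Amara₃* does not c-command the anaphor → cannot bind it.

{2}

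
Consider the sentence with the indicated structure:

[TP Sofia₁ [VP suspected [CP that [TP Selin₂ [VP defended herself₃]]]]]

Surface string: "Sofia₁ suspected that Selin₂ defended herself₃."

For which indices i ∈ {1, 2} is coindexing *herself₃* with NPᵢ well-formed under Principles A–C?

{2}

*herself* is an anaphor, so Principle A applies: it must be bound in its binding domain.
Binding domain of *herself₃*: the embedded TP, whose subject is Selin₂.
*Sofia₁* c-commands the anaphor but is outside its binding domain → cannot satisfy Principle A.
*Selin₂* c-commands the anaphor within its binding domain → licit binder.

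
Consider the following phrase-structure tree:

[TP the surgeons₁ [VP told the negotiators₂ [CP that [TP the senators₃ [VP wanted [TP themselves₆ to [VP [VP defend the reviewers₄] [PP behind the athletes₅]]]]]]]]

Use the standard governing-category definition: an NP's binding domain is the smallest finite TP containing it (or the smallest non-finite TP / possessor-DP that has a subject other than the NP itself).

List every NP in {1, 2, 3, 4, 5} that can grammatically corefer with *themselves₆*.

{3}

*themselves* is an anaphor, so Principle A applies: it must be bound in its binding domain.
Binding domain of *themselves₆*: the embedded TP, whose subject is the senators₃.
*the surgeons₁* c-commands the anaphor but is outside its binding domain → cannot satisfy Principle A.
*the negotiators₂* c-commands the anaphor but is outside its binding domain → cannot satisfy Principle A.
*the senators₃* c-commands the anaphor within its binding domain → licit binder.
*the reviewers₄* does not c-command the anaphor → cannot bind it.
*the athletes₅* does not c-command the anaphor → cannot bind it.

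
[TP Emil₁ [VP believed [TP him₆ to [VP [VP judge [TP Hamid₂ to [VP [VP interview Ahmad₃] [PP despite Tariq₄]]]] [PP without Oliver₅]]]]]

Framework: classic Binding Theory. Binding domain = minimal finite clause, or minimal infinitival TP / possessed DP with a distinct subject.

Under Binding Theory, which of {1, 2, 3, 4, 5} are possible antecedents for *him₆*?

*him* is a pronoun, so Principle B applies: it must be free in its binding domain.
Binding domain of *him₆*: the matrix TP, whose subject is Emil₁.
*Emil₁* c-commands the pronoun within its binding domain → coindexation would violate Principle B.
*Hamid₂*: the pronoun c-commands this R-expression → coindexation would violate Principle C on *Hamid₂*.
*Ahmad₃*: the pronoun c-commands this R-expression → coindexation would violate Principle C on *Ahmad₃*.
*Tariq₄*: the pronoun c-commands this R-expression → coindexation would violate Principle C on *Tariq₄*.
*Oliver₅*: the pronoun c-commands this R-expression → coindexation would violate Principle C on *Oliver₅*.

none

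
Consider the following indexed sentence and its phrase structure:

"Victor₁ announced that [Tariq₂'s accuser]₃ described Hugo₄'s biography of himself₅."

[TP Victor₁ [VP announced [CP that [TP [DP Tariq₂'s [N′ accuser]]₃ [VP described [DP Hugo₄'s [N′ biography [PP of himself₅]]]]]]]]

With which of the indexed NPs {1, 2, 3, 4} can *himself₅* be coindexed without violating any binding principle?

{4}

*himself* is an anaphor, so Principle A applies: it must be bound in its binding domain.
Binding domain of *himself₅*: the possessed DP, whose subject is Hugo₄.
*Victor₁* c-commands the anaphor but is outside its binding domain → cannot satisfy Principle A.
*Tariq₂* does not c-command the anaphor → cannot bind it.
*[Tariq₂'s accuser]₃* c-commands the anaphor but is outside its binding domain → cannot satisfy Principle A.
*Hugo₄* c-commands the anaphor within its binding domain → licit binder.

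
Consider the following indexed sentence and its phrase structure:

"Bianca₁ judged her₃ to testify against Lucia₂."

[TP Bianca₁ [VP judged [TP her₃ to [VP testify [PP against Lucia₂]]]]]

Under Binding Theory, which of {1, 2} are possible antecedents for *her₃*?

none

*her* is a pronoun, so Principle B applies: it must be free in its binding domain.
Binding domain of *her₃*: the matrix TP, whose subject is Bianca₁.
*Bianca₁* c-commands the pronoun within its binding domain → coindexation would violate Principle B.
*Lucia₂*: the pronoun c-commands this R-expression → coindexation would violate Principle C on *Lucia₂*.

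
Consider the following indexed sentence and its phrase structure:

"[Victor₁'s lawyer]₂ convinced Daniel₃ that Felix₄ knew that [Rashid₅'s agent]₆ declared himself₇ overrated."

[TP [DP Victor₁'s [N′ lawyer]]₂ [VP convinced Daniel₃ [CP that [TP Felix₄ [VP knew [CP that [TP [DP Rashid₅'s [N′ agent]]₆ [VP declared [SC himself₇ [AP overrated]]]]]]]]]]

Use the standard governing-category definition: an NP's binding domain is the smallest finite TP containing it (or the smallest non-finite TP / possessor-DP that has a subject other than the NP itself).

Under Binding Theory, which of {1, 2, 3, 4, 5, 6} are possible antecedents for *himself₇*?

{6}

*himself* is an anaphor, so Principle A applies: it must be bound in its binding domain.
Binding domain of *himself₇*: the embedded TP, whose subject is [Rashid₅'s agent]₆.
*Victor₁* does not c-command the anaphor → cannot bind it.
*[Victor₁'s lawyer]₂* c-commands the anaphor but is outside its binding domain → cannot satisfy Principle A.
*Daniel₃* c-commands the anaphor but is outside its binding domain → cannot satisfy Principle A.
*Felix₄* c-commands the anaphor but is outside its binding domain → cannot satisfy Principle A.
*Rashid₅* does not c-command the anaphor → cannot bind it.
*[Rashid₅'s agent]₆* c-commands the anaphor within its binding domain → licit binder.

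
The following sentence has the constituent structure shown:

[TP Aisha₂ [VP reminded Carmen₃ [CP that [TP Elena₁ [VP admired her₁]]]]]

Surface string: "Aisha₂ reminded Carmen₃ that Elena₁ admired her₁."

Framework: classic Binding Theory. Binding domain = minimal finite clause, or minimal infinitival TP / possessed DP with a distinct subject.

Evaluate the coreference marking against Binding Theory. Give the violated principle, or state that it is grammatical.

The two coindexed NPs are *Elena₁* and *her₁*.
*her₁* is a pronoun. Its binding domain is the embedded TP, whose subject is Elena₁.
*Elena₁* c-commands it within that domain and carries the same index.
The pronoun is locally bound → Principle B violation.

Principle B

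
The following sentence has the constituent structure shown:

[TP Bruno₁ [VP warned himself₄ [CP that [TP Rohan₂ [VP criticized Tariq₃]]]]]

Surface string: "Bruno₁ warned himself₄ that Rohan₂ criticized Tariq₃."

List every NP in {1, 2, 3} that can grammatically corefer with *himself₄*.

*himself* is an anaphor, so Principle A applies: it must be bound in its binding domain.
Binding domain of *himself₄*: the matrix TP, whose subject is Bruno₁.
*Bruno₁* c-commands the anaphor within its binding domain → licit binder.
*Rohan₂* does not c-command the anaphor → cannot bind it.
*Tariq₃* does not c-command the anaphor → cannot bind it.

{1}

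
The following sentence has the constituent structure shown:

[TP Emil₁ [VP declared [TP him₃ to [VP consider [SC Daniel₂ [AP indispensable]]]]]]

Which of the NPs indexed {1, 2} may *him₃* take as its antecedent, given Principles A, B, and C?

none

*him* is a pronoun, so Principle B applies: it must be free in its binding domain.
Binding domain of *him₃*: the matrix TP, whose subject is Emil₁.
*Emil₁* c-commands the pronoun within its binding domain → coindexation would violate Principle B.
*Daniel₂*: the pronoun c-commands this R-expression → coindexation would violate Principle C on *Daniel₂*.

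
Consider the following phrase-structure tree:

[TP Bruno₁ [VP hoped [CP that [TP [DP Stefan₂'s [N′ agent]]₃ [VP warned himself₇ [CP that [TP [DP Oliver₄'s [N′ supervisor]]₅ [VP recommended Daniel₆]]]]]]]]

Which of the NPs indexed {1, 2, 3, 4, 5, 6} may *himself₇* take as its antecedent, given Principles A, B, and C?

*himself* is an anaphor, so Principle A applies: it must be bound in its binding domain.
Binding domain of *himself₇*: the embedded TP, whose subject is [Stefan₂'s agent]₃.
*Bruno₁* c-commands the anaphor but is outside its binding domain → cannot satisfy Principle A.
*Stefan₂* does not c-command the anaphor → cannot bind it.
*[Stefan₂'s agent]₃* c-commands the anaphor within its binding domain → licit binder.
*Oliver₄* does not c-command the anaphor → cannot bind it.
*[Oliver₄'s supervisor]₅* does not c-command the anaphor → cannot bind it.
*Daniel₆* does not c-command the anaphor → cannot bind it.

{3}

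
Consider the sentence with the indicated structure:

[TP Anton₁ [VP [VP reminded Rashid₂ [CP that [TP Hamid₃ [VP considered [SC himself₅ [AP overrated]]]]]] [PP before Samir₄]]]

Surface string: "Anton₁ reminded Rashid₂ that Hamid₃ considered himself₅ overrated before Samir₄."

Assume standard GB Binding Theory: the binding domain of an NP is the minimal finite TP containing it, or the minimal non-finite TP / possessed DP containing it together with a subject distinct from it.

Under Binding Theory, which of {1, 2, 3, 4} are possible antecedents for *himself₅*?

*himself* is an anaphor, so Principle A applies: it must be bound in its binding domain.
Binding domain of *himself₅*: the embedded TP, whose subject is Hamid₃.
*Anton₁* c-commands the anaphor but is outside its binding domain → cannot satisfy Principle A.
*Rashid₂* c-commands the anaphor but is outside its binding domain → cannot satisfy Principle A.
*Hamid₃* c-commands the anaphor within its binding domain → licit binder.
*Samir₄* does not c-command the anaphor → cannot bind it.

{3}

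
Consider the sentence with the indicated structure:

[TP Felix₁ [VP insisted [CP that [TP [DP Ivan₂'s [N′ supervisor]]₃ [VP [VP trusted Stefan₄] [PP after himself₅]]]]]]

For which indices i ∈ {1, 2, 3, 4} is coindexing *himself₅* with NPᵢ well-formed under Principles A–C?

{3}

*himself* is an anaphor, so Principle A applies: it must be bound in its binding domain.
Binding domain of *himself₅*: the embedded TP, whose subject is [Ivan₂'s supervisor]₃.
*Felix₁* c-commands the anaphor but is outside its binding domain → cannot satisfy Principle A.
*Ivan₂* does not c-command the anaphor → cannot bind it.
*[Ivan₂'s supervisor]₃* c-commands the anaphor within its binding domain → licit binder.
*Stefan₄* does not c-command the anaphor → cannot bind it.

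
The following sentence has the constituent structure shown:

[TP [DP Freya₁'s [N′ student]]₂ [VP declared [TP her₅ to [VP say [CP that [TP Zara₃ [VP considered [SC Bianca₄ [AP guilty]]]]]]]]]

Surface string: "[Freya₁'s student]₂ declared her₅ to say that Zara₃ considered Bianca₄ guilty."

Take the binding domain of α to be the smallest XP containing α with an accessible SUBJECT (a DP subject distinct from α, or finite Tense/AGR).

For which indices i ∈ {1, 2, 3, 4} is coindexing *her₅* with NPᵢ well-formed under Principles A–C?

{1}

*her* is a pronoun, so Principle B applies: it must be free in its binding domain.
Binding domain of *her₅*: the matrix TP, whose subject is [Freya₁'s student]₂.
*Freya₁* and the pronoun do not c-command one another → neither Principle B nor Principle C is at stake; coindexation permitted.
*[Freya₁'s student]₂* c-commands the pronoun within its binding domain → coindexation would violate Principle B.
*Zara₃*: the pronoun c-commands this R-expression → coindexation would violate Principle C on *Zara₃*.
*Bianca₄*: the pronoun c-commands this R-expression → coindexation would violate Principle C on *Bianca₄*.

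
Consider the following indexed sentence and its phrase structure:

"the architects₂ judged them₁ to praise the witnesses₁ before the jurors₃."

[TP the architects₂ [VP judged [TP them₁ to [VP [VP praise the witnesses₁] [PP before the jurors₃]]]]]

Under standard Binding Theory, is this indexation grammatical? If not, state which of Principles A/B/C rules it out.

The two coindexed NPs are *them₁* and *the witnesses₁*.
*the witnesses₁* is an R-expression. Principle C requires it to be free everywhere.
*them₁* c-commands it and carries the same index.
The R-expression is bound → Principle C violation.

Principle C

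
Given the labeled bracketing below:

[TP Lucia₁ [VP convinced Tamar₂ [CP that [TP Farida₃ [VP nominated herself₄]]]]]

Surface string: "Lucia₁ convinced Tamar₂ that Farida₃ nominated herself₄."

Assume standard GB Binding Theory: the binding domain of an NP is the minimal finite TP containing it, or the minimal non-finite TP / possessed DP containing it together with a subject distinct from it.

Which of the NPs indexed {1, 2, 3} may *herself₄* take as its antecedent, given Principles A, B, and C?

*herself* is an anaphor, so Principle A applies: it must be bound in its binding domain.
Binding domain of *herself₄*: the embedded TP, whose subject is Farida₃.
*Lucia₁* c-commands the anaphor but is outside its binding domain → cannot satisfy Principle A.
*Tamar₂* c-commands the anaphor but is outside its binding domain → cannot satisfy Principle A.
*Farida₃* c-commands the anaphor within its binding domain → licit binder.

{3}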